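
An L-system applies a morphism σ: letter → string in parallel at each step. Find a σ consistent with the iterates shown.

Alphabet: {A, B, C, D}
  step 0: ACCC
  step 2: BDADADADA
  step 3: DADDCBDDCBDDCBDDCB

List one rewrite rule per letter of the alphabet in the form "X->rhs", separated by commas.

  step 2 ⇒ step 3: BDADADADA ⇒ DA·DD·CB·DD·CB·DD·CB·DD·CB
    A ↦ CB
    B ↦ DA
    D ↦ DD
    C ↦ B  (constrained at step 0)

A->CB, B->DA, C->B, D->DD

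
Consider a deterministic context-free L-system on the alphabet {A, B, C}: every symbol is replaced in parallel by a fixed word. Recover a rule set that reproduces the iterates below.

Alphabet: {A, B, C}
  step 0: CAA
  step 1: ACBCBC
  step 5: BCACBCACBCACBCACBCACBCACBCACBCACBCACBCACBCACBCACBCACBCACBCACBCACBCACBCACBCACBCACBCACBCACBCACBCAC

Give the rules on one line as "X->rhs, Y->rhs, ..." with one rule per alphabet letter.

A->BC, B->BC, C->AC

  step 0 ⇒ step 1: CAA ⇒ AC·BC·BC
    A ↦ BC
    C ↦ AC
    B ↦ BC  (constrained at step 1)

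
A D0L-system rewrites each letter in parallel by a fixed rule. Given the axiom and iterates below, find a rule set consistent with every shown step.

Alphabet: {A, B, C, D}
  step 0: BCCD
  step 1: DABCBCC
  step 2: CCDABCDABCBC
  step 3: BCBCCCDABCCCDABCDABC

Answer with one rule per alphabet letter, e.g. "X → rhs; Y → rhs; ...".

  step 2 ⇒ step 3: CCDABCDABCBC ⇒ BC·BC·C·C·DA·BC·C·C·DA·BC·DA·BC
    A ↦ C
    B ↦ DA
    C ↦ BC
    D ↦ C

A->C, B->DA, C->BC, D->C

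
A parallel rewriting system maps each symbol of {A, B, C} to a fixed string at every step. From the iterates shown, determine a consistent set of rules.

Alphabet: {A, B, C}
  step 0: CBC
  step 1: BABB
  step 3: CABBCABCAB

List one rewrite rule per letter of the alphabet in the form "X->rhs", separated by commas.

A->C, B->AB, C->B

  step 0 ⇒ step 1: CBC ⇒ B·AB·B
    B ↦ AB
    C ↦ B
    A ↦ C  (constrained at step 1)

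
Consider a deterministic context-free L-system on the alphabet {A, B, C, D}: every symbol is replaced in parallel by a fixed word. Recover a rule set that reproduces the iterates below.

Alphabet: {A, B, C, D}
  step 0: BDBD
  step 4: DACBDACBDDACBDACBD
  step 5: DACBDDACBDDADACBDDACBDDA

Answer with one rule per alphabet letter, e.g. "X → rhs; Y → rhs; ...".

  step 4 ⇒ step 5: DACBDACBDDACBDACBD ⇒ DA·C·B·D·DA·C·B·D·DA·DA·C·B·D·DA·C·B·D·DA
    A ↦ C
    B ↦ D
    C ↦ B
    D ↦ DA

A->C, B->D, C->B, D->DA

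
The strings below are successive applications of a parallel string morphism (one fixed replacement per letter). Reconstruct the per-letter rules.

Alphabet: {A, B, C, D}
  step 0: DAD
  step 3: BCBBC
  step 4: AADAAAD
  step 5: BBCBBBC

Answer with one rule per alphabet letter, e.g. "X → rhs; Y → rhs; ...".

  step 4 ⇒ step 5: AADAAAD ⇒ B·B·C·B·B·B·C
    A ↦ B
    D ↦ C
  step 3 ⇒ step 4: BCBBC ⇒ A·AD·A·A·AD
    B ↦ A
  step 3 ⇒ step 4: BCBBC ⇒ A·AD·A·A·AD
    C ↦ AD

A->B, B->A, C->AD, D->C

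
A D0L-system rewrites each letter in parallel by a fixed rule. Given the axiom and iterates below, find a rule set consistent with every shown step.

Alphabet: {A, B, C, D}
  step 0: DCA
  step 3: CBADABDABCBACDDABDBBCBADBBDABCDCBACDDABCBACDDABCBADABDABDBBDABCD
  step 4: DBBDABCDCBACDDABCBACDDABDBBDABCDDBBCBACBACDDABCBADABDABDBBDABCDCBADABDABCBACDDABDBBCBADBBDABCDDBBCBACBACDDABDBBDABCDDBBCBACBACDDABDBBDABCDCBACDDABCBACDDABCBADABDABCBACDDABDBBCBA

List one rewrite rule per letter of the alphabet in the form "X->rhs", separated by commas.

  step 3 ⇒ step 4: CBADABDABCBACDDABDBBCBADBBDABCDCBACDDABCBACDDABCBADABDABDBBDABCD ⇒ DBB·DAB·CD·CBA·CD·DAB·CBA·CD·DAB·DBB·DAB·CD·DBB·CBA·CBA·CD·DAB·CBA·DAB·DAB·DBB·DAB·CD·CBA·DAB·DAB·CBA·CD·DAB·DBB·CBA·DBB·DAB·CD·DBB·CBA·CBA·CD·DAB·DBB·DAB·CD·DBB·CBA·CBA·CD·DAB·DBB·DAB·CD·CBA·CD·DAB·CBA·CD·DAB·CBA·DAB·DAB·CBA·CD·DAB·DBB·CBA
    A ↦ CD
    B ↦ DAB
    C ↦ DBB
    D ↦ CBA

A->CD, B->DAB, C->DBB, D->CBA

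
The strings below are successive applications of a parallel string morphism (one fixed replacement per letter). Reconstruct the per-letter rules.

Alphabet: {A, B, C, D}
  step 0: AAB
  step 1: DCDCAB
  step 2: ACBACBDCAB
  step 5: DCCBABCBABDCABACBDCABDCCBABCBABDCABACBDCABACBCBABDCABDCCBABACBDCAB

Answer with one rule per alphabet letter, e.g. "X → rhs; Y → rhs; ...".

  step 1 ⇒ step 2: DCDCAB ⇒ A·CB·A·CB·DC·AB
    A ↦ DC
    B ↦ AB
    C ↦ CB
    D ↦ A

A->DC, B->AB, C->CB, D->A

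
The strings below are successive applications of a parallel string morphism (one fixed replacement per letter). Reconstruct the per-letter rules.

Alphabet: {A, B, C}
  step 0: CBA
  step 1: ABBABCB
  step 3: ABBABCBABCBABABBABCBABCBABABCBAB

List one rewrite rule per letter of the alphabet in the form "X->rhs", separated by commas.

  step 0 ⇒ step 1: CBA ⇒ ABB·AB·CB
    A ↦ CB
    B ↦ AB
    C ↦ ABB

A->CB, B->AB, C->ABB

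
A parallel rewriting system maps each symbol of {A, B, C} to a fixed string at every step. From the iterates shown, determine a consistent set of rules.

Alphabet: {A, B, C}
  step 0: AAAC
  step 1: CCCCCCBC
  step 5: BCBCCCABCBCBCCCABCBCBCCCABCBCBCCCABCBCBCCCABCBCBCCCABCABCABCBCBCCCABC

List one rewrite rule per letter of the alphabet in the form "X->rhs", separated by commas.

A->CC, B->A, C->BC

  step 0 ⇒ step 1: AAAC ⇒ CC·CC·CC·BC
    A ↦ CC
    C ↦ BC
    B ↦ A  (constrained at step 1)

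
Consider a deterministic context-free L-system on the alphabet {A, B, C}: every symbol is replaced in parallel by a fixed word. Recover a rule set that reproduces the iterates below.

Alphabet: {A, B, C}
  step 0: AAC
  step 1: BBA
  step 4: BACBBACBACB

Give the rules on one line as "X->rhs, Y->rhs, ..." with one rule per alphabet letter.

A->B, B->CB, C->A

  step 0 ⇒ step 1: AAC ⇒ B·B·A
    A ↦ B
    C ↦ A
    B ↦ CB  (constrained at step 1)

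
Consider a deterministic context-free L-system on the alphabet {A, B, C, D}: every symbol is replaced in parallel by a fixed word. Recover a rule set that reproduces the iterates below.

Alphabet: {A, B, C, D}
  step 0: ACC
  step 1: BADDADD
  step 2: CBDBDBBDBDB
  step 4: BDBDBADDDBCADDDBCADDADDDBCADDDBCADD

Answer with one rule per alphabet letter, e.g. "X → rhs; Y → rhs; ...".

A->B, B->C, C->ADD, D->DB

  step 1 ⇒ step 2: BADDADD ⇒ C·B·DB·DB·B·DB·DB
    A ↦ B
    B ↦ C
    D ↦ DB
  step 0 ⇒ step 1: ACC ⇒ B·ADD·ADD
    C ↦ ADD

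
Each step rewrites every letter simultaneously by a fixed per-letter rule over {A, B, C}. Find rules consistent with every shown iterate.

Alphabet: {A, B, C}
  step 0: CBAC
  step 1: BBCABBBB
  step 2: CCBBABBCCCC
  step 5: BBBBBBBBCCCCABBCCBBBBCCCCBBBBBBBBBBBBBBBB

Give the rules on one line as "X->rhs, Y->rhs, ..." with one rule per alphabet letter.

  step 1 ⇒ step 2: BBCABBBB ⇒ C·C·BB·ABB·C·C·C·C
    A ↦ ABB
    B ↦ C
    C ↦ BB

A->ABB, B->C, C->BB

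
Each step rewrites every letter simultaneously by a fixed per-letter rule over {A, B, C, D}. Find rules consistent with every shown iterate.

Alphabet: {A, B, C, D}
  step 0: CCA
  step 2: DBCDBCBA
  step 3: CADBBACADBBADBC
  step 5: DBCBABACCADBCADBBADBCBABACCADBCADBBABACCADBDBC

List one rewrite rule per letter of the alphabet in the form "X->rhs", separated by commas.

A->C, B->DB, C->BA, D->CA

  step 2 ⇒ step 3: DBCDBCBA ⇒ CA·DB·BA·CA·DB·BA·DB·C
    A ↦ C
    B ↦ DB
    C ↦ BA
    D ↦ CA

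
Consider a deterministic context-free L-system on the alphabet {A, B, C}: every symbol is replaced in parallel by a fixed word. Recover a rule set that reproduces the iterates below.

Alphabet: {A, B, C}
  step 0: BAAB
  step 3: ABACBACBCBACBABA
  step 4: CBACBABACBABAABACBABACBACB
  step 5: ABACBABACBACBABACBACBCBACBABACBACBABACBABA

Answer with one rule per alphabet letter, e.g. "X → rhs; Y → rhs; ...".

  step 4 ⇒ step 5: CBACBABACBABAABACBABACBACB ⇒ AB·A·CB·AB·A·CB·A·CB·AB·A·CB·A·CB·CB·A·CB·AB·A·CB·A·CB·AB·A·CB·AB·A
    A ↦ CB
    B ↦ A
    C ↦ AB

A->CB, B->A, C->AB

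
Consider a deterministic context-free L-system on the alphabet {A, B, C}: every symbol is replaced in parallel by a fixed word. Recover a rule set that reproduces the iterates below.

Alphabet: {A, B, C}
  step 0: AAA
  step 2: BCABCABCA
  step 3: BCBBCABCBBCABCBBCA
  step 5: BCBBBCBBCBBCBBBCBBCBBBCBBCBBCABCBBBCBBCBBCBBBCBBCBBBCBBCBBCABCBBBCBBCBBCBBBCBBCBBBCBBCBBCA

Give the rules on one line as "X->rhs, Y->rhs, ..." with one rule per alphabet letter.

  step 2 ⇒ step 3: BCABCABCA ⇒ BCB·B·CA·BCB·B·CA·BCB·B·CA
    A ↦ CA
    B ↦ BCB
    C ↦ B

A->CA, B->BCB, C->B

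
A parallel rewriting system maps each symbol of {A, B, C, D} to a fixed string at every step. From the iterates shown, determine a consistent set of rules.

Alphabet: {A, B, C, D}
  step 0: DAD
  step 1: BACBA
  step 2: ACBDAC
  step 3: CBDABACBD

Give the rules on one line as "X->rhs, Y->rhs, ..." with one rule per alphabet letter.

A->C, B->A, C->BD, D->BA

  step 2 ⇒ step 3: ACBDAC ⇒ C·BD·A·BA·C·BD
    A ↦ C
    B ↦ A
    C ↦ BD
    D ↦ BA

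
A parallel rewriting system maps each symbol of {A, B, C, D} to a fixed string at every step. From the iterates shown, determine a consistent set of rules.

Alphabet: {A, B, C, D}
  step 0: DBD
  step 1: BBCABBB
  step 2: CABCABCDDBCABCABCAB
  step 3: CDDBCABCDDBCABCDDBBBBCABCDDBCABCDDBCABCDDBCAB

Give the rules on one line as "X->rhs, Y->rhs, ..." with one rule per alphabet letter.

  step 2 ⇒ step 3: CABCABCDDBCABCABCAB ⇒ CDD·B·CAB·CDD·B·CAB·CDD·BB·BB·CAB·CDD·B·CAB·CDD·B·CAB·CDD·B·CAB
    A ↦ B
    B ↦ CAB
    C ↦ CDD
    D ↦ BB

A->B, B->CAB, C->CDD, D->BB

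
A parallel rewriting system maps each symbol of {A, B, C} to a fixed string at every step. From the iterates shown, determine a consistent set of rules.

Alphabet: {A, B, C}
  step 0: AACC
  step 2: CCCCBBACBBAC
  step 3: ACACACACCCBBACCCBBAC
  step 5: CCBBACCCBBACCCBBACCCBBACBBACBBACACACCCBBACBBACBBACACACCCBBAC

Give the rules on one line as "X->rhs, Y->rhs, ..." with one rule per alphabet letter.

  step 2 ⇒ step 3: CCCCBBACBBAC ⇒ AC·AC·AC·AC·C·C·BB·AC·C·C·BB·AC
    A ↦ BB
    B ↦ C
    C ↦ AC

A->BB, B->C, C->AC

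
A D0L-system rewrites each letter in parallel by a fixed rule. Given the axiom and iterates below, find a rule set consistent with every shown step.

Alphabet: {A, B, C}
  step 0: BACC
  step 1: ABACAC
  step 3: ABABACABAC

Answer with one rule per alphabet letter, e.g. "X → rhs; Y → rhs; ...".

  step 0 ⇒ step 1: BACC ⇒ A·B·AC·AC
    A ↦ B
    B ↦ A
    C ↦ AC

A->B, B->A, C->AC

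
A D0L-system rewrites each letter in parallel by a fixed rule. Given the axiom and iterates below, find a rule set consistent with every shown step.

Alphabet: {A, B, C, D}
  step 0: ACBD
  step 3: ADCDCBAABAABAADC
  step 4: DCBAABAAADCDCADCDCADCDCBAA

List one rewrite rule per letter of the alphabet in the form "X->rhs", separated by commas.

  step 3 ⇒ step 4: ADCDCBAABAABAADC ⇒ DC·B·AA·B·AA·A·DC·DC·A·DC·DC·A·DC·DC·B·AA
    A ↦ DC
    B ↦ A
    C ↦ AA
    D ↦ B

A->DC, B->A, C->AA, D->B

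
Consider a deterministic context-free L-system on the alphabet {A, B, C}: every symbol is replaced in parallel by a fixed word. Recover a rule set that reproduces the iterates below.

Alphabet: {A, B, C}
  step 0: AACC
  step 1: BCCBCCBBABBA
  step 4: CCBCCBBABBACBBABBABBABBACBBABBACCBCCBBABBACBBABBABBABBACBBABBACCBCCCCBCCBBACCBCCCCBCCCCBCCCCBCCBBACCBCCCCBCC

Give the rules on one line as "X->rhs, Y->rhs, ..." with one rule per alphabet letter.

A->BCC, B->C, C->BBA

  step 0 ⇒ step 1: AACC ⇒ BCC·BCC·BBA·BBA
    A ↦ BCC
    C ↦ BBA
    B ↦ C  (constrained at step 1)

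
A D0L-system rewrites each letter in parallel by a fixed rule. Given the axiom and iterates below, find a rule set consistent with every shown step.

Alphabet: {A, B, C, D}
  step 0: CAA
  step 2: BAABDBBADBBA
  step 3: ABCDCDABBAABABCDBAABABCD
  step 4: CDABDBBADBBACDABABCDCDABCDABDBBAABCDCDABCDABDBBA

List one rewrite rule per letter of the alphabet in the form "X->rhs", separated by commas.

A->CD, B->AB, C->DB, D->BA

  step 3 ⇒ step 4: ABCDCDABBAABABCDBAABABCD ⇒ CD·AB·DB·BA·DB·BA·CD·AB·AB·CD·CD·AB·CD·AB·DB·BA·AB·CD·CD·AB·CD·AB·DB·BA
    A ↦ CD
    B ↦ AB
    C ↦ DB
    D ↦ BA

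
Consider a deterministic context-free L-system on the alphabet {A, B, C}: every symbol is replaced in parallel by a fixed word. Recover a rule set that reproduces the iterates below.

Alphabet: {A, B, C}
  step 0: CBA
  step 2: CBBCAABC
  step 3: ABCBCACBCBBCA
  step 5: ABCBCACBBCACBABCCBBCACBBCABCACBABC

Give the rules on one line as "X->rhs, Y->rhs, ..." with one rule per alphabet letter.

  step 2 ⇒ step 3: CBBCAABC ⇒ A·BC·BC·A·CB·CB·BC·A
    A ↦ CB
    B ↦ BC
    C ↦ A

A->CB, B->BC, C->A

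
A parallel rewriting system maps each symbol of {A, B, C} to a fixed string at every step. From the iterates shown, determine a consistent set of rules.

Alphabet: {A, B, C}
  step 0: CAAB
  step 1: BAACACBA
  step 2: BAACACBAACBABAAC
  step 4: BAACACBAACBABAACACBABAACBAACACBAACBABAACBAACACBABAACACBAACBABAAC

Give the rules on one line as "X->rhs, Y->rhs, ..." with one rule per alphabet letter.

A->AC, B->BA, C->BA

  step 1 ⇒ step 2: BAACACBA ⇒ BA·AC·AC·BA·AC·BA·BA·AC
    A ↦ AC
    B ↦ BA
    C ↦ BA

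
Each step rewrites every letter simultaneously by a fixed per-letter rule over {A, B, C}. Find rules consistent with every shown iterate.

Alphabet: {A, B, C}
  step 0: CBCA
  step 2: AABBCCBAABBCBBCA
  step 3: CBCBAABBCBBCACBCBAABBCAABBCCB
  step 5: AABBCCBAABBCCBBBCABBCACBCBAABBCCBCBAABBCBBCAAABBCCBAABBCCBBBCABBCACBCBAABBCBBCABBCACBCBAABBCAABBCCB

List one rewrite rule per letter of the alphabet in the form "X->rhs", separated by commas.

A->CB, B->A, C->BBC

  step 2 ⇒ step 3: AABBCCBAABBCBBCA ⇒ CB·CB·A·A·BBC·BBC·A·CB·CB·A·A·BBC·A·A·BBC·CB
    A ↦ CB
    B ↦ A
    C ↦ BBC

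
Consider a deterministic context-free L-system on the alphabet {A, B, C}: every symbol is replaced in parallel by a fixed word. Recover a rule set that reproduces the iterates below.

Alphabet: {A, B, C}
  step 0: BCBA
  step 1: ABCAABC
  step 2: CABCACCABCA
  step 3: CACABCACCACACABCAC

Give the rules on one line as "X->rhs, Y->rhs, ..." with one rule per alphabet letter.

  step 2 ⇒ step 3: CABCACCABCA ⇒ CA·C·AB·CA·C·CA·CA·C·AB·CA·C
    A ↦ C
    B ↦ AB
    C ↦ CA

A->C, B->AB, C->CA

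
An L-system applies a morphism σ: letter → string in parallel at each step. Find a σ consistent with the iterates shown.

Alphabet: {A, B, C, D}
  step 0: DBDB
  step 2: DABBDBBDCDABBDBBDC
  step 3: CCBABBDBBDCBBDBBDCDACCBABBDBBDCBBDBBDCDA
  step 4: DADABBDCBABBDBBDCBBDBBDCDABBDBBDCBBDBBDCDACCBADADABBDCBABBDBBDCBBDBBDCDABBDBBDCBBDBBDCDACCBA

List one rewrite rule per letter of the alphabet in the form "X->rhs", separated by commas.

  step 3 ⇒ step 4: CCBABBDBBDCBBDBBDCDACCBABBDBBDCBBDBBDCDA ⇒ DA·DA·BBD·CBA·BBD·BBD·C·BBD·BBD·C·DA·BBD·BBD·C·BBD·BBD·C·DA·C·CBA·DA·DA·BBD·CBA·BBD·BBD·C·BBD·BBD·C·DA·BBD·BBD·C·BBD·BBD·C·DA·C·CBA
    A ↦ CBA
    B ↦ BBD
    C ↦ DA
    D ↦ C

A->CBA, B->BBD, C->DA, D->C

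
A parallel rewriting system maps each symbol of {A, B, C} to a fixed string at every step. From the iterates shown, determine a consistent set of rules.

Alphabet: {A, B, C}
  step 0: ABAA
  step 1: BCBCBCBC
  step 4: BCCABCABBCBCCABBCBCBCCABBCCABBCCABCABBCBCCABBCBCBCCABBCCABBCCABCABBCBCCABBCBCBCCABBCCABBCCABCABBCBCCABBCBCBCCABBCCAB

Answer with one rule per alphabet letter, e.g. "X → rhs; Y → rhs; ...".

  step 0 ⇒ step 1: ABAA ⇒ BC·BC·BC·BC
    A ↦ BC
    B ↦ BC
    C ↦ CAB  (constrained at step 1)

A->BC, B->BC, C->CAB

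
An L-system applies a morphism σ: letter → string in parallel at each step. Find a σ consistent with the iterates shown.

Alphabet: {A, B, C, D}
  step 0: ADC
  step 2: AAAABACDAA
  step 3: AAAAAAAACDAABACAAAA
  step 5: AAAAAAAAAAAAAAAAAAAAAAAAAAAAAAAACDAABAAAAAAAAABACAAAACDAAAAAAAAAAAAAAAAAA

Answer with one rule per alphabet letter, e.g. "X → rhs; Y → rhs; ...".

A->AA, B->CD, C->BA, D->C

  step 2 ⇒ step 3: AAAABACDAA ⇒ AA·AA·AA·AA·CD·AA·BA·C·AA·AA
    A ↦ AA
    B ↦ CD
    C ↦ BA
    D ↦ C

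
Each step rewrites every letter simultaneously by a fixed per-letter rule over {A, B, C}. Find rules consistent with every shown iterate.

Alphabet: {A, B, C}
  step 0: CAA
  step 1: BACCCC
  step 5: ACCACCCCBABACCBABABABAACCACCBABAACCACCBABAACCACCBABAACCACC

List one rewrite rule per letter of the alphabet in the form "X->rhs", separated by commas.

  step 0 ⇒ step 1: CAA ⇒ BA·CC·CC
    A ↦ CC
    C ↦ BA
    B ↦ A  (constrained at step 1)

A->CC, B->A, C->BA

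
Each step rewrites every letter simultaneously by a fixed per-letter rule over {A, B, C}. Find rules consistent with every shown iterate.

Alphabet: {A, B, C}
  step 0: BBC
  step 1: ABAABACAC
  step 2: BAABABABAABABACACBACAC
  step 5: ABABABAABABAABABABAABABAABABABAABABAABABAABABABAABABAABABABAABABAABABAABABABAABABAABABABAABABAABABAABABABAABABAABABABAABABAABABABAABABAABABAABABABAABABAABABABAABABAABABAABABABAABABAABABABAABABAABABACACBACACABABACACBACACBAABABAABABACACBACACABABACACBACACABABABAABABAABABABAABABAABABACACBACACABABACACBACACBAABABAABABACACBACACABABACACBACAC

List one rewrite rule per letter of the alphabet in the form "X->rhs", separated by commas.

A->BA, B->ABA, C->CAC

  step 1 ⇒ step 2: ABAABACAC ⇒ BA·ABA·BA·BA·ABA·BA·CAC·BA·CAC
    A ↦ BA
    B ↦ ABA
    C ↦ CAC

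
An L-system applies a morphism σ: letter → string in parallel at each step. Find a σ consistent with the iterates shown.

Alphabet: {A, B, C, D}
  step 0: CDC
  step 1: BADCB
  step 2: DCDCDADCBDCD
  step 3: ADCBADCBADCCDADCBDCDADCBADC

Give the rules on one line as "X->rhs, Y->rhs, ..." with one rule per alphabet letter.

A->CD, B->DCD, C->B, D->ADC

  step 2 ⇒ step 3: DCDCDADCBDCD ⇒ ADC·B·ADC·B·ADC·CD·ADC·B·DCD·ADC·B·ADC
    A ↦ CD
    B ↦ DCD
    C ↦ B
    D ↦ ADC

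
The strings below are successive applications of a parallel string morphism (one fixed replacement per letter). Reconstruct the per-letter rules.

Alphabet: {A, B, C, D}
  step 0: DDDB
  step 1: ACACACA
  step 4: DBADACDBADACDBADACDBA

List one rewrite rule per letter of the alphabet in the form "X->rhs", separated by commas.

A->D, B->A, C->BA, D->AC

  step 0 ⇒ step 1: DDDB ⇒ AC·AC·AC·A
    B ↦ A
    D ↦ AC
    A ↦ D  (constrained at step 1)
    C ↦ BA  (constrained at step 1)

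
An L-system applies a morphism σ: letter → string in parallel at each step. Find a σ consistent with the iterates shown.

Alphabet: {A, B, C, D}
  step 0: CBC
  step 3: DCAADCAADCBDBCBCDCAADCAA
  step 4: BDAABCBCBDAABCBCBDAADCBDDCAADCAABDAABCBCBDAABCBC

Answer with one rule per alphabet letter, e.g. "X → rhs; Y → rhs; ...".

  step 3 ⇒ step 4: DCAADCAADCBDBCBCDCAADCAA ⇒ BD·AA·BC·BC·BD·AA·BC·BC·BD·AA·DC·BD·DC·AA·DC·AA·BD·AA·BC·BC·BD·AA·BC·BC
    A ↦ BC
    B ↦ DC
    C ↦ AA
    D ↦ BD

A->BC, B->DC, C->AA, D->BD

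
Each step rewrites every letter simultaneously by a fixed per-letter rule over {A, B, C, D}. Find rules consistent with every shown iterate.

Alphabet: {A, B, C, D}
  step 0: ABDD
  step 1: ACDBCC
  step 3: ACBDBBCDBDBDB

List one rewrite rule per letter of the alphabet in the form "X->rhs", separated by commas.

A->AC, B->DB, C->B, D->C

  step 0 ⇒ step 1: ABDD ⇒ AC·DB·C·C
    A ↦ AC
    B ↦ DB
    D ↦ C
    C ↦ B  (constrained at step 1)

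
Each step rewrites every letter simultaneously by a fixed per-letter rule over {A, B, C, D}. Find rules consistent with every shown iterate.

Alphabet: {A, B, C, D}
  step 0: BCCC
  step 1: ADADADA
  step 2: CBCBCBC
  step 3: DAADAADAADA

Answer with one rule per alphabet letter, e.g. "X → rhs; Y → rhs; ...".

A->C, B->A, C->DA, D->B

  step 2 ⇒ step 3: CBCBCBC ⇒ DA·A·DA·A·DA·A·DA
    B ↦ A
    C ↦ DA
  step 1 ⇒ step 2: ADADADA ⇒ C·B·C·B·C·B·C
    A ↦ C
  step 1 ⇒ step 2: ADADADA ⇒ C·B·C·B·C·B·C
    D ↦ B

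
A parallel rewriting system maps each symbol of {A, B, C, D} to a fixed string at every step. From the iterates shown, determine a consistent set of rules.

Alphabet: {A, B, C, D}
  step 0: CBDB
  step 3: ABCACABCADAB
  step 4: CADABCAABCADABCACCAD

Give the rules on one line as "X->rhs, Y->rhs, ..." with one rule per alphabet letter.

  step 3 ⇒ step 4: ABCACABCADAB ⇒ CA·D·AB·CA·AB·CA·D·AB·CA·C·CA·D
    A ↦ CA
    B ↦ D
    C ↦ AB
    D ↦ C

A->CA, B->D, C->AB, D->C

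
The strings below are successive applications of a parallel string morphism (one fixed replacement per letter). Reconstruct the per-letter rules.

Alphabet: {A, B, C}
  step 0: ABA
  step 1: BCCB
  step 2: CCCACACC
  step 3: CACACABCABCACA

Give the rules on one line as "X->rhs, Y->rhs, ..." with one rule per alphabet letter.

A->B, B->CC, C->CA

  step 2 ⇒ step 3: CCCACACC ⇒ CA·CA·CA·B·CA·B·CA·CA
    A ↦ B
    C ↦ CA
  step 0 ⇒ step 1: ABA ⇒ B·CC·B
    B ↦ CC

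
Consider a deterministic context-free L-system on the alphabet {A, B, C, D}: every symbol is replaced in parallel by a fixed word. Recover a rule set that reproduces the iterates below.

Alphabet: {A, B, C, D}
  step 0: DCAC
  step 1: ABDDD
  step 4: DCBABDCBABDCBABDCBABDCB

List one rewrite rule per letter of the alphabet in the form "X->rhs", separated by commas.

  step 0 ⇒ step 1: DCAC ⇒ AB·D·D·D
    A ↦ D
    C ↦ D
    D ↦ AB
    B ↦ CB  (constrained at step 1)

A->D, B->CB, C->D, D->AB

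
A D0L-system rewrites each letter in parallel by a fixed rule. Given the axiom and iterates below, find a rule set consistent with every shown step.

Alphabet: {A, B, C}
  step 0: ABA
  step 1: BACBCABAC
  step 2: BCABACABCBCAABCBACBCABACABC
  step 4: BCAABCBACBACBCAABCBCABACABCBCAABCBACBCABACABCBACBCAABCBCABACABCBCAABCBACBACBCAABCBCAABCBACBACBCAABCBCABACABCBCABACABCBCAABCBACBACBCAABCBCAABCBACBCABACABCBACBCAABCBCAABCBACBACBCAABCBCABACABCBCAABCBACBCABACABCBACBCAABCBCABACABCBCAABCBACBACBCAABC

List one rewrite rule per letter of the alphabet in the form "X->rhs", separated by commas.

  step 1 ⇒ step 2: BACBCABAC ⇒ BCA·BAC·ABC·BCA·ABC·BAC·BCA·BAC·ABC
    A ↦ BAC
    B ↦ BCA
    C ↦ ABC

A->BAC, B->BCA, C->ABC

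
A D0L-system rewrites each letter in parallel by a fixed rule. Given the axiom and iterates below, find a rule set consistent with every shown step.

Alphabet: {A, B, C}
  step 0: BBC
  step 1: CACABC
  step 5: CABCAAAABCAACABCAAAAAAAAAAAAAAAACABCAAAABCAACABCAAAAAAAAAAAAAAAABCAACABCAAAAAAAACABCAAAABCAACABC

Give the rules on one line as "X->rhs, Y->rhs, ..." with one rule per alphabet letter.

  step 0 ⇒ step 1: BBC ⇒ CA·CA·BC
    B ↦ CA
    C ↦ BC
    A ↦ AA  (constrained at step 1)

A->AA, B->CA, C->BC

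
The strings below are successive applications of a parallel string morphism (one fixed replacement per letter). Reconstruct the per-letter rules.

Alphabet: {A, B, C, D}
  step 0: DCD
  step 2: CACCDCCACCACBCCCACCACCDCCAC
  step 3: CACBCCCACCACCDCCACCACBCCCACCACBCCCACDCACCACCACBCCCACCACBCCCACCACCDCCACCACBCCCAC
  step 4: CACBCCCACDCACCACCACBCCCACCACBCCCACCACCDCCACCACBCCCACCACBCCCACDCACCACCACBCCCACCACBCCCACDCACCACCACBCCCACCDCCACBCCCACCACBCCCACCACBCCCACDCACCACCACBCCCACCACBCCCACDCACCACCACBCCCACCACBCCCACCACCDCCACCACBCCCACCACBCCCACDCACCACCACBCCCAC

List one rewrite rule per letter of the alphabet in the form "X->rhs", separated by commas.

A->BCC, B->D, C->CAC, D->CDC

  step 3 ⇒ step 4: CACBCCCACCACCDCCACCACBCCCACCACBCCCACDCACCACCACBCCCACCACBCCCACCACCDCCACCACBCCCAC ⇒ CAC·BCC·CAC·D·CAC·CAC·CAC·BCC·CAC·CAC·BCC·CAC·CAC·CDC·CAC·CAC·BCC·CAC·CAC·BCC·CAC·D·CAC·CAC·CAC·BCC·CAC·CAC·BCC·CAC·D·CAC·CAC·CAC·BCC·CAC·CDC·CAC·BCC·CAC·CAC·BCC·CAC·CAC·BCC·CAC·D·CAC·CAC·CAC·BCC·CAC·CAC·BCC·CAC·D·CAC·CAC·CAC·BCC·CAC·CAC·BCC·CAC·CAC·CDC·CAC·CAC·BCC·CAC·CAC·BCC·CAC·D·CAC·CAC·CAC·BCC·CAC
    A ↦ BCC
    B ↦ D
    C ↦ CAC
    D ↦ CDC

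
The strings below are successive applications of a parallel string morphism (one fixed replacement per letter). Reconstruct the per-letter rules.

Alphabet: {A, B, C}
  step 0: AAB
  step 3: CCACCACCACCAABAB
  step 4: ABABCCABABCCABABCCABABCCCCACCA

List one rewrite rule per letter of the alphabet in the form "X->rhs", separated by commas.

  step 3 ⇒ step 4: CCACCACCACCAABAB ⇒ AB·AB·CC·AB·AB·CC·AB·AB·CC·AB·AB·CC·CC·A·CC·A
    A ↦ CC
    B ↦ A
    C ↦ AB

A->CC, B->A, C->AB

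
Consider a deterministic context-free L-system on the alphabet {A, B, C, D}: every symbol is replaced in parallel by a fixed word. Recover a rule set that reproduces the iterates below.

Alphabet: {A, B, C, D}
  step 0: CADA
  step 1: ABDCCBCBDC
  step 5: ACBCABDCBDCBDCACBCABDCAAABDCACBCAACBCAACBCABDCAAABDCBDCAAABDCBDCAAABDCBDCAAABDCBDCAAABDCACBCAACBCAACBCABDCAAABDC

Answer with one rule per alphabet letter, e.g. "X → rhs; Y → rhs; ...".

  step 0 ⇒ step 1: CADA ⇒ A·BDC·CBC·BDC
    A ↦ BDC
    C ↦ A
    D ↦ CBC
    B ↦ A  (constrained at step 1)

A->BDC, B->A, C->A, D->CBC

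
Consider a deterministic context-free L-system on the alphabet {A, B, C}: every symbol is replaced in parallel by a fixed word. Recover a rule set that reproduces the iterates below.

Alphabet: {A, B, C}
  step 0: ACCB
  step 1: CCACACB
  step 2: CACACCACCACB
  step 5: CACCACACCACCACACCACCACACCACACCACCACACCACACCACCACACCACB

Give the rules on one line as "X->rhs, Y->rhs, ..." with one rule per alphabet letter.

A->C, B->CB, C->CA

  step 1 ⇒ step 2: CCACACB ⇒ CA·CA·C·CA·C·CA·CB
    A ↦ C
    B ↦ CB
    C ↦ CA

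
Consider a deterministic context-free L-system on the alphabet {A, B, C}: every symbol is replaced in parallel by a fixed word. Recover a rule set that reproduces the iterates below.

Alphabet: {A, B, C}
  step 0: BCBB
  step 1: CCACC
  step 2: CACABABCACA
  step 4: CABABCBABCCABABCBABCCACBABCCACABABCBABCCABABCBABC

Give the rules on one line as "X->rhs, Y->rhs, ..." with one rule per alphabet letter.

  step 1 ⇒ step 2: CCACC ⇒ CA·CA·BAB·CA·CA
    A ↦ BAB
    C ↦ CA
  step 0 ⇒ step 1: BCBB ⇒ C·CA·C·C
    B ↦ C

A->BAB, B->C, C->CA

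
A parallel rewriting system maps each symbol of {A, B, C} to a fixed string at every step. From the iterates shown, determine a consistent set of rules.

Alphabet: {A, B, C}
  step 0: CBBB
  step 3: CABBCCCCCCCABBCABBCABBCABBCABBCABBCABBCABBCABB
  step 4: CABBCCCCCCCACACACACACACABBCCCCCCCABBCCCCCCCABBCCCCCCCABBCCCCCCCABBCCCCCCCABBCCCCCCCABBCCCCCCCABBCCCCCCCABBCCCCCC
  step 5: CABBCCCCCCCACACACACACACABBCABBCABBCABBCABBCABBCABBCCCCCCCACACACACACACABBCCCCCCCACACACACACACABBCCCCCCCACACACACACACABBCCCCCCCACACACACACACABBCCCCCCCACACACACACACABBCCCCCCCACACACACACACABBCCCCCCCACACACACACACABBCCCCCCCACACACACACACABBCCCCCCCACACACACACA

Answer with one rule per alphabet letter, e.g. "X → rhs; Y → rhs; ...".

A->BB, B->CCC, C->CA

  step 4 ⇒ step 5: CABBCCCCCCCACACACACACACABBCCCCCCCABBCCCCCCCABBCCCCCCCABBCCCCCCCABBCCCCCCCABBCCCCCCCABBCCCCCCCABBCCCCCCCABBCCCCCC ⇒ CA·BB·CCC·CCC·CA·CA·CA·CA·CA·CA·CA·BB·CA·BB·CA·BB·CA·BB·CA·BB·CA·BB·CA·BB·CCC·CCC·CA·CA·CA·CA·CA·CA·CA·BB·CCC·CCC·CA·CA·CA·CA·CA·CA·CA·BB·CCC·CCC·CA·CA·CA·CA·CA·CA·CA·BB·CCC·CCC·CA·CA·CA·CA·CA·CA·CA·BB·CCC·CCC·CA·CA·CA·CA·CA·CA·CA·BB·CCC·CCC·CA·CA·CA·CA·CA·CA·CA·BB·CCC·CCC·CA·CA·CA·CA·CA·CA·CA·BB·CCC·CCC·CA·CA·CA·CA·CA·CA·CA·BB·CCC·CCC·CA·CA·CA·CA·CA·CA
    A ↦ BB
    B ↦ CCC
    C ↦ CA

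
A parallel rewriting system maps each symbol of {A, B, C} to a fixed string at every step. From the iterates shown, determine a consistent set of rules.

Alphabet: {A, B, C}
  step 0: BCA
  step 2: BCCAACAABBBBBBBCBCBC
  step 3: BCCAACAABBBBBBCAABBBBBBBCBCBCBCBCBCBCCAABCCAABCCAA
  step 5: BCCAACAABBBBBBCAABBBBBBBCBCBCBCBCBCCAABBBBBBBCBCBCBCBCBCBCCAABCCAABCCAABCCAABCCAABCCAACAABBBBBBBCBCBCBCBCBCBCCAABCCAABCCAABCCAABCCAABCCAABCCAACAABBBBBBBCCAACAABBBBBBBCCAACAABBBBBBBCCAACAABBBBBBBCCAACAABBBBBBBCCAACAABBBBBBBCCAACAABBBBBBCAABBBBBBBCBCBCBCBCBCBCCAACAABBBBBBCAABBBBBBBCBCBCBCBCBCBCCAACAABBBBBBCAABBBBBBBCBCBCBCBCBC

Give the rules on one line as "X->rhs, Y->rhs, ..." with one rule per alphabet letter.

A->BBB, B->BC, C->CAA

  step 2 ⇒ step 3: BCCAACAABBBBBBBCBCBC ⇒ BC·CAA·CAA·BBB·BBB·CAA·BBB·BBB·BC·BC·BC·BC·BC·BC·BC·CAA·BC·CAA·BC·CAA
    A ↦ BBB
    B ↦ BC
    C ↦ CAA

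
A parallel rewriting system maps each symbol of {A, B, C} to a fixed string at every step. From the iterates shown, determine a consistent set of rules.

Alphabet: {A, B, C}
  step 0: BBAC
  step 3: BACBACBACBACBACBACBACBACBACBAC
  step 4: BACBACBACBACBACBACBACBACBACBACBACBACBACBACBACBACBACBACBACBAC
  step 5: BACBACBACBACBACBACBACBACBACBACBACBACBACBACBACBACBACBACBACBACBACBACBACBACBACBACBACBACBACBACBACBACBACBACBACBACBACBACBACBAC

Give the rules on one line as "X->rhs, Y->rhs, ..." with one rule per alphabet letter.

A->C, B->BA, C->BAC

  step 4 ⇒ step 5: BACBACBACBACBACBACBACBACBACBACBACBACBACBACBACBACBACBACBACBAC ⇒ BA·C·BAC·BA·C·BAC·BA·C·BAC·BA·C·BAC·BA·C·BAC·BA·C·BAC·BA·C·BAC·BA·C·BAC·BA·C·BAC·BA·C·BAC·BA·C·BAC·BA·C·BAC·BA·C·BAC·BA·C·BAC·BA·C·BAC·BA·C·BAC·BA·C·BAC·BA·C·BAC·BA·C·BAC·BA·C·BAC
    A ↦ C
    B ↦ BA
    C ↦ BAC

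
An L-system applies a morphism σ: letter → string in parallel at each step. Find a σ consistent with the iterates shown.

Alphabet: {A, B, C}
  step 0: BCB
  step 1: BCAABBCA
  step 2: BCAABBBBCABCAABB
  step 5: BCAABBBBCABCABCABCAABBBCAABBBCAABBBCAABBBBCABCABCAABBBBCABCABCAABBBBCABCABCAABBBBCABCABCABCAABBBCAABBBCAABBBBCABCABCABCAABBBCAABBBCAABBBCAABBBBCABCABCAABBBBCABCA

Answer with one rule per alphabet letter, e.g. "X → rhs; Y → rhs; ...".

  step 1 ⇒ step 2: BCAABBCA ⇒ BCA·AB·B·B·BCA·BCA·AB·B
    A ↦ B
    B ↦ BCA
    C ↦ AB

A->B, B->BCA, C->AB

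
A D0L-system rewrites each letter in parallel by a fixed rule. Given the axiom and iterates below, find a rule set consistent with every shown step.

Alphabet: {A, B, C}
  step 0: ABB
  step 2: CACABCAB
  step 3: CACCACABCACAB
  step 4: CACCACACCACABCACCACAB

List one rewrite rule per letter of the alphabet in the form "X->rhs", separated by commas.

A->C, B->AB, C->CA

  step 3 ⇒ step 4: CACCACABCACAB ⇒ CA·C·CA·CA·C·CA·C·AB·CA·C·CA·C·AB
    A ↦ C
    B ↦ AB
    C ↦ CA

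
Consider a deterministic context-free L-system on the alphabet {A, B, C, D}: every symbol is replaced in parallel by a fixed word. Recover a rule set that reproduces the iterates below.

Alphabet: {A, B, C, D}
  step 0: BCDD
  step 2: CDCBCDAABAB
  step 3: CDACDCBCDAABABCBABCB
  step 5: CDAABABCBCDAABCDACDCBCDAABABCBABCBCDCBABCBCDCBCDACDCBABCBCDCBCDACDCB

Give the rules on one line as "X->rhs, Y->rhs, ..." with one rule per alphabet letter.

  step 2 ⇒ step 3: CDCBCDAABAB ⇒ CD·A·CD·CB·CD·A·AB·AB·CB·AB·CB
    A ↦ AB
    B ↦ CB
    C ↦ CD
    D ↦ A

A->AB, B->CB, C->CD, D->A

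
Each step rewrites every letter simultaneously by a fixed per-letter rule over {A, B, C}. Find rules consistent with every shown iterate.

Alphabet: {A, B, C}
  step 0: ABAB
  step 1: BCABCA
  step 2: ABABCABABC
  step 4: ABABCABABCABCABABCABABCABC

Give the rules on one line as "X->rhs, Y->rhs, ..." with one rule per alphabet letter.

A->BC, B->A, C->BA

  step 1 ⇒ step 2: BCABCA ⇒ A·BA·BC·A·BA·BC
    A ↦ BC
    B ↦ A
    C ↦ BA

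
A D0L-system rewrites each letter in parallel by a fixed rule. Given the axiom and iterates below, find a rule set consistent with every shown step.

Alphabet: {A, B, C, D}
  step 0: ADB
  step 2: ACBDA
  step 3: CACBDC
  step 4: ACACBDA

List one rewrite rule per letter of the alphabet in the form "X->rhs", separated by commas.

A->C, B->C, C->A, D->BD

  step 3 ⇒ step 4: CACBDC ⇒ A·C·A·C·BD·A
    A ↦ C
    B ↦ C
    C ↦ A
    D ↦ BD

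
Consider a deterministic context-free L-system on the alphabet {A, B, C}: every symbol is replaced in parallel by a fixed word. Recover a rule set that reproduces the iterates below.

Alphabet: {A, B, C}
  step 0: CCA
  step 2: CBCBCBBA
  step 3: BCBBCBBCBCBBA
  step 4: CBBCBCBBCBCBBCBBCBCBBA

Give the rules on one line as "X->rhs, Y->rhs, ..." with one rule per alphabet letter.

  step 3 ⇒ step 4: BCBBCBBCBCBBA ⇒ CB·B·CB·CB·B·CB·CB·B·CB·B·CB·CB·BA
    A ↦ BA
    B ↦ CB
    C ↦ B

A->BA, B->CB, C->B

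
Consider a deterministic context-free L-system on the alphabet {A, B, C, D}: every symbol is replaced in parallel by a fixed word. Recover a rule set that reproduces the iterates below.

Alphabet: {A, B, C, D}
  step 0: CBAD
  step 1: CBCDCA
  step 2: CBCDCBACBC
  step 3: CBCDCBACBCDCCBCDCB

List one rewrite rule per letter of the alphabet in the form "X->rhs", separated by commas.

A->C, B->CD, C->CB, D->A

  step 2 ⇒ step 3: CBCDCBACBC ⇒ CB·CD·CB·A·CB·CD·C·CB·CD·CB
    A ↦ C
    B ↦ CD
    C ↦ CB
    D ↦ A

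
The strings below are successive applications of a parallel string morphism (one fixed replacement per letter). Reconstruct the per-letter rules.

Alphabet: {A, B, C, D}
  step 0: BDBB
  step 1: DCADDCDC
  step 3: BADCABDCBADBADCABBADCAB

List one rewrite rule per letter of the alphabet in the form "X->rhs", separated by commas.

  step 0 ⇒ step 1: BDBB ⇒ DC·AD·DC·DC
    B ↦ DC
    D ↦ AD
    A ↦ B  (constrained at step 1)
    C ↦ CA  (constrained at step 1)

A->B, B->DC, C->CA, D->AD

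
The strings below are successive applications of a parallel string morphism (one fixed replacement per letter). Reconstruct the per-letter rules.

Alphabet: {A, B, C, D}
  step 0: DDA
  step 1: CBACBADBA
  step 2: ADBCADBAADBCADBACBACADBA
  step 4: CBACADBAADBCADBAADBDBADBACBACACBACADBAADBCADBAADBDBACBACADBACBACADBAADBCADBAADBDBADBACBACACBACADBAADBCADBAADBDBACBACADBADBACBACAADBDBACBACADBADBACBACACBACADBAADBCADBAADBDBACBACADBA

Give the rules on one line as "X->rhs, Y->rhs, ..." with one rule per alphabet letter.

A->DBA, B->CA, C->ADB, D->CBA

  step 1 ⇒ step 2: CBACBADBA ⇒ ADB·CA·DBA·ADB·CA·DBA·CBA·CA·DBA
    A ↦ DBA
    B ↦ CA
    C ↦ ADB
    D ↦ CBA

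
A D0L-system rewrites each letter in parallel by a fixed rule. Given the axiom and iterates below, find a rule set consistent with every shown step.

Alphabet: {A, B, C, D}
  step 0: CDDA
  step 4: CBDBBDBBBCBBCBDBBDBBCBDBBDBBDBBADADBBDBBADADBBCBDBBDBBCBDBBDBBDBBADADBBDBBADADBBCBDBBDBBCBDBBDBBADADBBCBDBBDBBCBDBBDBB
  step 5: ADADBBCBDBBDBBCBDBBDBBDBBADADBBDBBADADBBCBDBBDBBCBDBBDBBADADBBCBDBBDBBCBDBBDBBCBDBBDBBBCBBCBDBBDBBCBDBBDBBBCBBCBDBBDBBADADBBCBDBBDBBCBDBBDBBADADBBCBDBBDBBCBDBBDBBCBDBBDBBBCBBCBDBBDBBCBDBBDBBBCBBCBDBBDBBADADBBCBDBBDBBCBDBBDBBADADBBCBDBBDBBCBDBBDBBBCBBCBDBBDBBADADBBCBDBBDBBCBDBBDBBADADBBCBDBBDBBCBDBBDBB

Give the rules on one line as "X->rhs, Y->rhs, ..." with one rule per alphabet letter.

  step 4 ⇒ step 5: CBDBBDBBBCBBCBDBBDBBCBDBBDBBDBBADADBBDBBADADBBCBDBBDBBCBDBBDBBDBBADADBBDBBADADBBCBDBBDBBCBDBBDBBADADBBCBDBBDBBCBDBBDBB ⇒ ADA·DBB·CB·DBB·DBB·CB·DBB·DBB·DBB·ADA·DBB·DBB·ADA·DBB·CB·DBB·DBB·CB·DBB·DBB·ADA·DBB·CB·DBB·DBB·CB·DBB·DBB·CB·DBB·DBB·B·CB·B·CB·DBB·DBB·CB·DBB·DBB·B·CB·B·CB·DBB·DBB·ADA·DBB·CB·DBB·DBB·CB·DBB·DBB·ADA·DBB·CB·DBB·DBB·CB·DBB·DBB·CB·DBB·DBB·B·CB·B·CB·DBB·DBB·CB·DBB·DBB·B·CB·B·CB·DBB·DBB·ADA·DBB·CB·DBB·DBB·CB·DBB·DBB·ADA·DBB·CB·DBB·DBB·CB·DBB·DBB·B·CB·B·CB·DBB·DBB·ADA·DBB·CB·DBB·DBB·CB·DBB·DBB·ADA·DBB·CB·DBB·DBB·CB·DBB·DBB
    A ↦ B
    B ↦ DBB
    C ↦ ADA
    D ↦ CB

A->B, B->DBB, C->ADA, D->CB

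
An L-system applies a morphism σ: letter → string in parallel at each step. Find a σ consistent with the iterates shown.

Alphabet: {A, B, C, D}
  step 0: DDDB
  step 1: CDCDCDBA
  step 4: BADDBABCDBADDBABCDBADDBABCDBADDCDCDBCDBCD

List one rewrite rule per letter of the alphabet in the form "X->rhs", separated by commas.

  step 0 ⇒ step 1: DDDB ⇒ CD·CD·CD·BA
    B ↦ BA
    D ↦ CD
    A ↦ DD  (constrained at step 1)
    C ↦ B  (constrained at step 1)

A->DD, B->BA, C->B, D->CD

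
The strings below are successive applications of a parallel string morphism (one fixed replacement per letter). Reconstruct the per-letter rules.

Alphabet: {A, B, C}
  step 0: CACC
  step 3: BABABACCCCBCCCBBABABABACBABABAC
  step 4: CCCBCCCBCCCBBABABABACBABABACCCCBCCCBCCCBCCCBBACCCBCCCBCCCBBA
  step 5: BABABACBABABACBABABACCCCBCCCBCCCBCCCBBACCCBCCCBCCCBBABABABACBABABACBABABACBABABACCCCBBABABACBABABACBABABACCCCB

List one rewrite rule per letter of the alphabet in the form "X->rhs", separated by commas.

A->CCB, B->C, C->BA

  step 4 ⇒ step 5: CCCBCCCBCCCBBABABABACBABABACCCCBCCCBCCCBCCCBBACCCBCCCBCCCBBA ⇒ BA·BA·BA·C·BA·BA·BA·C·BA·BA·BA·C·C·CCB·C·CCB·C·CCB·C·CCB·BA·C·CCB·C·CCB·C·CCB·BA·BA·BA·BA·C·BA·BA·BA·C·BA·BA·BA·C·BA·BA·BA·C·C·CCB·BA·BA·BA·C·BA·BA·BA·C·BA·BA·BA·C·C·CCB
    A ↦ CCB
    B ↦ C
    C ↦ BA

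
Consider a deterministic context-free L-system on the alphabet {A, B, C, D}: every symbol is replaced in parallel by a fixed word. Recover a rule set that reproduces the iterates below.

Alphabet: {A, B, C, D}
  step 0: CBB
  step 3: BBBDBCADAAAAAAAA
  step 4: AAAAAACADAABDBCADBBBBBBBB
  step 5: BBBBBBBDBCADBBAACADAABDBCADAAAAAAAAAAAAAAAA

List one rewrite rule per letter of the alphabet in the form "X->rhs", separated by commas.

  step 4 ⇒ step 5: AAAAAACADAABDBCADBBBBBBBB ⇒ B·B·B·B·B·B·BD·B·CAD·B·B·AA·CAD·AA·BD·B·CAD·AA·AA·AA·AA·AA·AA·AA·AA
    A ↦ B
    B ↦ AA
    C ↦ BD
    D ↦ CAD

A->B, B->AA, C->BD, D->CAD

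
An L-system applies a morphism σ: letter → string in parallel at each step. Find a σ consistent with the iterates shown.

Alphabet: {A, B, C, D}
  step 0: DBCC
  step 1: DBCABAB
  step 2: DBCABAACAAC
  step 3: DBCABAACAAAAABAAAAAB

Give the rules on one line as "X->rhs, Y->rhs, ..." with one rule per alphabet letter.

  step 2 ⇒ step 3: DBCABAACAAC ⇒ DB·C·AB·AA·C·AA·AA·AB·AA·AA·AB
    A ↦ AA
    B ↦ C
    C ↦ AB
    D ↦ DB

A->AA, B->C, C->AB, D->DB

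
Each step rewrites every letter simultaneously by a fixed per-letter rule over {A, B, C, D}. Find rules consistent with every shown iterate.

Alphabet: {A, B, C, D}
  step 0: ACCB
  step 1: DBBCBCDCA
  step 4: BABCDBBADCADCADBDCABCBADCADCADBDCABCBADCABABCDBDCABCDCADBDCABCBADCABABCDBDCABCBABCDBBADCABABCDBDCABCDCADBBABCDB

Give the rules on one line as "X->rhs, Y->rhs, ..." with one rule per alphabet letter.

A->DB, B->DCA, C->BC, D->BA

  step 0 ⇒ step 1: ACCB ⇒ DB·BC·BC·DCA
    A ↦ DB
    B ↦ DCA
    C ↦ BC
    D ↦ BA  (constrained at step 1)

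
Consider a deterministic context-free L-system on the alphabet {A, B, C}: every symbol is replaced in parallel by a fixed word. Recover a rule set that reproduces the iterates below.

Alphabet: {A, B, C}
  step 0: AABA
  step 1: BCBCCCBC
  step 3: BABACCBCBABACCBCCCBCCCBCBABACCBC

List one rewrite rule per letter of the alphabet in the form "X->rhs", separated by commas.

  step 0 ⇒ step 1: AABA ⇒ BC·BC·CC·BC
    A ↦ BC
    B ↦ CC
    C ↦ BA  (constrained at step 1)

A->BC, B->CC, C->BA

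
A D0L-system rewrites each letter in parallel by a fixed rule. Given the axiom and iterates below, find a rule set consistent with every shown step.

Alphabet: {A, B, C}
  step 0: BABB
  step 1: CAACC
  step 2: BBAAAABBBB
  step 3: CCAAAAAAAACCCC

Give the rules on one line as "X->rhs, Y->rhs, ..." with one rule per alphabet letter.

A->AA, B->C, C->BB

  step 2 ⇒ step 3: BBAAAABBBB ⇒ C·C·AA·AA·AA·AA·C·C·C·C
    A ↦ AA
    B ↦ C
  step 1 ⇒ step 2: CAACC ⇒ BB·AA·AA·BB·BB
    C ↦ BB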